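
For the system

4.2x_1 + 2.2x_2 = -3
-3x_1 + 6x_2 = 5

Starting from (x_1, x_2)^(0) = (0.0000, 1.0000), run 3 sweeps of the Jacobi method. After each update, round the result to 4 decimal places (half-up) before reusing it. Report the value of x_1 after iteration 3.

-0.8265

Iteration 1:
  x_1 = (-3 - (2.2)·1.0000) / (4.2) = -1.2381
  x_2 = (5 - (-3)·0.0000) / (6) = 0.8333
Iteration 2:
  x_1 = (-3 - (2.2)·0.8333) / (4.2) = -1.1508
  x_2 = (5 - (-3)·-1.2381) / (6) = 0.2143
Iteration 3:
  x_1 = (-3 - (2.2)·0.2143) / (4.2) = -0.8265
  x_2 = (5 - (-3)·-1.1508) / (6) = 0.2579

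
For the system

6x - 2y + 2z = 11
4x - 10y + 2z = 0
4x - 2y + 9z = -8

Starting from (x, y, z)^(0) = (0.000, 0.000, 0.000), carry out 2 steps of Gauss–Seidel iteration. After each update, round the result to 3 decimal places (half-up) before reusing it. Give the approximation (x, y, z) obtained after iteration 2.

(2.591, 0.728, -1.879)

Iteration 1:
  x = (11 - (-2)·0.000 - (2)·0.000) / (6) = 1.833
  y = (0 - (4)·1.833 - (2)·0.000) / (-10) = 0.733
  z = (-8 - (4)·1.833 - (-2)·0.733) / (9) = -1.541
Iteration 2:
  x = (11 - (-2)·0.733 - (2)·-1.541) / (6) = 2.591
  y = (0 - (4)·2.591 - (2)·-1.541) / (-10) = 0.728
  z = (-8 - (4)·2.591 - (-2)·0.728) / (9) = -1.879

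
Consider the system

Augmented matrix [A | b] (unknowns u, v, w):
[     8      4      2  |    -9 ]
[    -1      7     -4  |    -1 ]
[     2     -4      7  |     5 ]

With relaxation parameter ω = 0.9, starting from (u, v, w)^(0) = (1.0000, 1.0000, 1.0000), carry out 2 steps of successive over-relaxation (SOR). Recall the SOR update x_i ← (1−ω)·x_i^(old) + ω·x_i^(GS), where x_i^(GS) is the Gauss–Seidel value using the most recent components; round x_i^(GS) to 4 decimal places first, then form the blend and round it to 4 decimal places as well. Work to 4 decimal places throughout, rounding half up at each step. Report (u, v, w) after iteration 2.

Iteration 1:
  u: GS value = (-9 - (4)·1.0000 - (2)·1.0000) / (8) = -1.8750;  u ← (1−ω)·1.0000 + ω·-1.8750 = -1.5875
  v: GS value = (-1 - (-1)·-1.5875 - (-4)·1.0000) / (7) = 0.2018;  v ← (1−ω)·1.0000 + ω·0.2018 = 0.2816
  w: GS value = (5 - (2)·-1.5875 - (-4)·0.2816) / (7) = 1.3288;  w ← (1−ω)·1.0000 + ω·1.3288 = 1.2959
Iteration 2:
  u: GS value = (-9 - (4)·0.2816 - (2)·1.2959) / (8) = -1.5898;  u ← (1−ω)·-1.5875 + ω·-1.5898 = -1.5896
  v: GS value = (-1 - (-1)·-1.5896 - (-4)·1.2959) / (7) = 0.3706;  v ← (1−ω)·0.2816 + ω·0.3706 = 0.3617
  w: GS value = (5 - (2)·-1.5896 - (-4)·0.3617) / (7) = 1.3751;  w ← (1−ω)·1.2959 + ω·1.3751 = 1.3672

(-1.5896, 0.3617, 1.3672)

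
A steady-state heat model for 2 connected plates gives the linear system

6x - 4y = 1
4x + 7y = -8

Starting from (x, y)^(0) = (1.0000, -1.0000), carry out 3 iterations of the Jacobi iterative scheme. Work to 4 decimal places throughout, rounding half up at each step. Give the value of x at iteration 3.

-0.4047

Iteration 1:
  x = (1 - (-4)·-1.0000) / (6) = -0.5000
  y = (-8 - (4)·1.0000) / (7) = -1.7143
Iteration 2:
  x = (1 - (-4)·-1.7143) / (6) = -0.9762
  y = (-8 - (4)·-0.5000) / (7) = -0.8571
Iteration 3:
  x = (1 - (-4)·-0.8571) / (6) = -0.4047
  y = (-8 - (4)·-0.9762) / (7) = -0.5850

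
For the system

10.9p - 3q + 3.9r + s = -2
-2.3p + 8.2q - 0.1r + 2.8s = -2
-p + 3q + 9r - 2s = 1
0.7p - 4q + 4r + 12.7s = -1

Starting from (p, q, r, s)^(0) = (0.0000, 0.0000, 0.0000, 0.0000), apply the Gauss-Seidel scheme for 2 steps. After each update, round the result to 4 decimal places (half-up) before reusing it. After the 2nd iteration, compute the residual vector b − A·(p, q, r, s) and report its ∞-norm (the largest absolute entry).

0.3828

Iteration 1:
  p = (-2 - (-3)·0.0000 - (3.9)·0.0000 - (1)·0.0000) / (10.9) = -0.1835
  q = (-2 - (-2.3)·-0.1835 - (-0.1)·0.0000 - (2.8)·0.0000) / (8.2) = -0.2954
  r = (1 - (-1)·-0.1835 - (3)·-0.2954 - (-2)·0.0000) / (9) = 0.1892
  s = (-1 - (0.7)·-0.1835 - (-4)·-0.2954 - (4)·0.1892) / (12.7) = -0.2213
Iteration 2:
  p = (-2 - (-3)·-0.2954 - (3.9)·0.1892 - (1)·-0.2213) / (10.9) = -0.3122
  q = (-2 - (-2.3)·-0.3122 - (-0.1)·0.1892 - (2.8)·-0.2213) / (8.2) = -0.2536
  r = (1 - (-1)·-0.3122 - (3)·-0.2536 - (-2)·-0.2213) / (9) = 0.1118
  s = (-1 - (0.7)·-0.3122 - (-4)·-0.2536 - (4)·0.1118) / (12.7) = -0.1766
Residual b − A·x = (0.3828, -0.1329, 0.0892, -0.0002); ∞-norm = 0.3828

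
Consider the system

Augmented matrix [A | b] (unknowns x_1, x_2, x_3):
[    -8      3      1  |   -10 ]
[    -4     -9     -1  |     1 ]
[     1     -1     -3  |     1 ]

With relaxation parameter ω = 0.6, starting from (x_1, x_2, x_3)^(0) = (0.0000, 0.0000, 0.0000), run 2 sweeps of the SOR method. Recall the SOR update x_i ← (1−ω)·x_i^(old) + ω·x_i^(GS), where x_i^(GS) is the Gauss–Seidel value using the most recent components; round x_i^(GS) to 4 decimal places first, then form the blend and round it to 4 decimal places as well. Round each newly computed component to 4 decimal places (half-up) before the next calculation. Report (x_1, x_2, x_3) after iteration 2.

(0.9902, -0.4376, 0.0869)

Iteration 1:
  x_1: GS value = (-10 - (3)·0.0000 - (1)·0.0000) / (-8) = 1.2500;  x_1 ← (1−ω)·0.0000 + ω·1.2500 = 0.7500
  x_2: GS value = (1 - (-4)·0.7500 - (-1)·0.0000) / (-9) = -0.4444;  x_2 ← (1−ω)·0.0000 + ω·-0.4444 = -0.2666
  x_3: GS value = (1 - (1)·0.7500 - (-1)·-0.2666) / (-3) = 0.0055;  x_3 ← (1−ω)·0.0000 + ω·0.0055 = 0.0033
Iteration 2:
  x_1: GS value = (-10 - (3)·-0.2666 - (1)·0.0033) / (-8) = 1.1504;  x_1 ← (1−ω)·0.7500 + ω·1.1504 = 0.9902
  x_2: GS value = (1 - (-4)·0.9902 - (-1)·0.0033) / (-9) = -0.5516;  x_2 ← (1−ω)·-0.2666 + ω·-0.5516 = -0.4376
  x_3: GS value = (1 - (1)·0.9902 - (-1)·-0.4376) / (-3) = 0.1426;  x_3 ← (1−ω)·0.0033 + ω·0.1426 = 0.0869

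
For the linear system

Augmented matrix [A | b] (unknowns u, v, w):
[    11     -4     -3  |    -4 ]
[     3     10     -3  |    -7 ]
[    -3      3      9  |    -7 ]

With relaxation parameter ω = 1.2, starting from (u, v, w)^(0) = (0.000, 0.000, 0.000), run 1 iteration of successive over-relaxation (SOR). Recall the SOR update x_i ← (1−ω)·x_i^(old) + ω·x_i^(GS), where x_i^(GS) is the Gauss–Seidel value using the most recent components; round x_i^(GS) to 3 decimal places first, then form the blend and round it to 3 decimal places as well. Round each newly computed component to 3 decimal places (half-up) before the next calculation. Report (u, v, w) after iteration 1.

Iteration 1:
  u: GS value = (-4 - (-4)·0.000 - (-3)·0.000) / (11) = -0.364;  u ← (1−ω)·0.000 + ω·-0.364 = -0.437
  v: GS value = (-7 - (3)·-0.437 - (-3)·0.000) / (10) = -0.569;  v ← (1−ω)·0.000 + ω·-0.569 = -0.683
  w: GS value = (-7 - (-3)·-0.437 - (3)·-0.683) / (9) = -0.696;  w ← (1−ω)·0.000 + ω·-0.696 = -0.835

(-0.437, -0.683, -0.835)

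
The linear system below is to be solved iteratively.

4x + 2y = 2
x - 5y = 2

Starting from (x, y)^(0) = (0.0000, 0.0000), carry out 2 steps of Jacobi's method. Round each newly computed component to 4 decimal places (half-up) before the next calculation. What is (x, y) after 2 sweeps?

Iteration 1:
  x = (2 - (2)·0.0000) / (4) = 0.5000
  y = (2 - (1)·0.0000) / (-5) = -0.4000
Iteration 2:
  x = (2 - (2)·-0.4000) / (4) = 0.7000
  y = (2 - (1)·0.5000) / (-5) = -0.3000

(0.7000, -0.3000)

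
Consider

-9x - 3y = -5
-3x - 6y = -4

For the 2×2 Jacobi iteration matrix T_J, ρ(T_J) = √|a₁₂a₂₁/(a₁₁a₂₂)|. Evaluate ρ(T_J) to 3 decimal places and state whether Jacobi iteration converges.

0.408

a₁₂a₂₁/(a₁₁a₂₂) = (-3)·(-3) / ((-9)·(-6)) = 0.166667
ρ = √|0.166667| = √0.166667 = 0.408
ρ < 1, so Jacobi converges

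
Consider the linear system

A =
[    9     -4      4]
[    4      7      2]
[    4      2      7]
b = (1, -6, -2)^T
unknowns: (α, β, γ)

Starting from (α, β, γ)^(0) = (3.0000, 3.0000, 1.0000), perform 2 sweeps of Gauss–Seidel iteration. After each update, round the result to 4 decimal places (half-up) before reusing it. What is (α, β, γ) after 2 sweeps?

Iteration 1:
  α = (1 - (-4)·3.0000 - (4)·1.0000) / (9) = 1.0000
  β = (-6 - (4)·1.0000 - (2)·1.0000) / (7) = -1.7143
  γ = (-2 - (4)·1.0000 - (2)·-1.7143) / (7) = -0.3673
Iteration 2:
  α = (1 - (-4)·-1.7143 - (4)·-0.3673) / (9) = -0.4876
  β = (-6 - (4)·-0.4876 - (2)·-0.3673) / (7) = -0.4736
  γ = (-2 - (4)·-0.4876 - (2)·-0.4736) / (7) = 0.1282

(-0.4876, -0.4736, 0.1282)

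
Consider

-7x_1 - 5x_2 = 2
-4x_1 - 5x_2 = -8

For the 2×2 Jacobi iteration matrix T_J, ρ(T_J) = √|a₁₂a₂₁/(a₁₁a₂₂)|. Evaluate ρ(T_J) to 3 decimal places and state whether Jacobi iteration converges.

0.756

a₁₂a₂₁/(a₁₁a₂₂) = (-5)·(-4) / ((-7)·(-5)) = 0.571429
ρ = √|0.571429| = √0.571429 = 0.756
ρ < 1, so Jacobi converges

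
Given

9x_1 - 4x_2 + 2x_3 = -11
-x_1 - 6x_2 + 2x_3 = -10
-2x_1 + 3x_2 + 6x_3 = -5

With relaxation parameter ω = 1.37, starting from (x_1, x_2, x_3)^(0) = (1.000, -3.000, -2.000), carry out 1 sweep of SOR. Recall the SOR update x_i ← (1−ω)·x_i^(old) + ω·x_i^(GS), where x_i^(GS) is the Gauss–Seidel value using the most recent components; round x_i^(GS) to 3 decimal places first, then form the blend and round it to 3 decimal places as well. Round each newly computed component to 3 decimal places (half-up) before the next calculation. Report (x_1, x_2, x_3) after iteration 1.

Iteration 1:
  x_1: GS value = (-11 - (-4)·-3.000 - (2)·-2.000) / (9) = -2.111;  x_1 ← (1−ω)·1.000 + ω·-2.111 = -3.262
  x_2: GS value = (-10 - (-1)·-3.262 - (2)·-2.000) / (-6) = 1.544;  x_2 ← (1−ω)·-3.000 + ω·1.544 = 3.225
  x_3: GS value = (-5 - (-2)·-3.262 - (3)·3.225) / (6) = -3.533;  x_3 ← (1−ω)·-2.000 + ω·-3.533 = -4.100

(-3.262, 3.225, -4.100)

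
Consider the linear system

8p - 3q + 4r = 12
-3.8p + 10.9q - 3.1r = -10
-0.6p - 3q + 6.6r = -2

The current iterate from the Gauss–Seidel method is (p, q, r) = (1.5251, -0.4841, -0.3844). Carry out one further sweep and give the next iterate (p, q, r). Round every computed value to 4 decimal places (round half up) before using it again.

One sweep:
  p = (12 - (-3)·-0.4841 - (4)·-0.3844) / (8) = 1.5107
  q = (-10 - (-3.8)·1.5107 - (-3.1)·-0.3844) / (10.9) = -0.5001
  r = (-2 - (-0.6)·1.5107 - (-3)·-0.5001) / (6.6) = -0.3930

(1.5107, -0.5001, -0.3930)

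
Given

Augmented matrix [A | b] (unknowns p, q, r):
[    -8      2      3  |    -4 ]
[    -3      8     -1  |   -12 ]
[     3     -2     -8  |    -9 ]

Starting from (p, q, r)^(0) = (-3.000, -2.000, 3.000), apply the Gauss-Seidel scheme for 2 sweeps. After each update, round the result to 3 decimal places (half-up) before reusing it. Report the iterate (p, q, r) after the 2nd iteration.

Iteration 1:
  p = (-4 - (2)·-2.000 - (3)·3.000) / (-8) = 1.125
  q = (-12 - (-3)·1.125 - (-1)·3.000) / (8) = -0.703
  r = (-9 - (3)·1.125 - (-2)·-0.703) / (-8) = 1.723
Iteration 2:
  p = (-4 - (2)·-0.703 - (3)·1.723) / (-8) = 0.970
  q = (-12 - (-3)·0.970 - (-1)·1.723) / (8) = -0.921
  r = (-9 - (3)·0.970 - (-2)·-0.921) / (-8) = 1.719

(0.970, -0.921, 1.719)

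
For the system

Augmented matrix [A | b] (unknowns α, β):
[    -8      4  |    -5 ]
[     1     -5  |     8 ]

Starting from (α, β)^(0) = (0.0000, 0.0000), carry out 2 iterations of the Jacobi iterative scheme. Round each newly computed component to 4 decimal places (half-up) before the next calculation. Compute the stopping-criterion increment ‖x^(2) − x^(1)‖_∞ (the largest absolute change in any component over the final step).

Iteration 1:
  α = (-5 - (4)·0.0000) / (-8) = 0.6250
  β = (8 - (1)·0.0000) / (-5) = -1.6000
Iteration 2:
  α = (-5 - (4)·-1.6000) / (-8) = -0.1750
  β = (8 - (1)·0.6250) / (-5) = -1.4750
Change: (-0.8000, 0.1250) → max |·| = 0.8000

0.8000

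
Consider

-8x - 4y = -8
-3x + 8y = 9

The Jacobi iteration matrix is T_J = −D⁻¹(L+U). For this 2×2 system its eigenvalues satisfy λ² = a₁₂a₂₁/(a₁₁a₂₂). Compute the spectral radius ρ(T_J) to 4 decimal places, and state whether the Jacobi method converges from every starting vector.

0.4330

a₁₂a₂₁/(a₁₁a₂₂) = (-4)·(-3) / ((-8)·(8)) = -0.187500
ρ = √|-0.187500| = √0.187500 = 0.4330
ρ < 1, so Jacobi converges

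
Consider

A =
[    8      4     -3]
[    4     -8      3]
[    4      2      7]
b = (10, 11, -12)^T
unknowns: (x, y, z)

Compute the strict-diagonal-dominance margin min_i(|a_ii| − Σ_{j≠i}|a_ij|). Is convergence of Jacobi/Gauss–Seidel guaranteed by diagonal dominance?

1

row 1: |8| − (4+3) = 1
row 2: |-8| − (4+3) = 1
row 3: |7| − (4+2) = 1
minimum over rows = 1 → strictly diagonally dominant (convergence guaranteed)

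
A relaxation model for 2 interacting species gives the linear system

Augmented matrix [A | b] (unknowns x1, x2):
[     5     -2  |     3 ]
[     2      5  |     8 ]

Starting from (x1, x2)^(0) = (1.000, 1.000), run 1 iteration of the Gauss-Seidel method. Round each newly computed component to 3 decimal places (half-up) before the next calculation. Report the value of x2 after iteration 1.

Iteration 1:
  x1 = (3 - (-2)·1.000) / (5) = 1.000
  x2 = (8 - (2)·1.000) / (5) = 1.200

1.200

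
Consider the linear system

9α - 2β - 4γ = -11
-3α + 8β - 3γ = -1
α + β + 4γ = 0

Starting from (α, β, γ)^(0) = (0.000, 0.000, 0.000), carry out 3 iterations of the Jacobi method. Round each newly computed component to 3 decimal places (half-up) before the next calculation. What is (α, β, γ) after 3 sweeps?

Iteration 1:
  α = (-11 - (-2)·0.000 - (-4)·0.000) / (9) = -1.222
  β = (-1 - (-3)·0.000 - (-3)·0.000) / (8) = -0.125
  γ = (0 - (1)·0.000 - (1)·0.000) / (4) = 0.000
Iteration 2:
  α = (-11 - (-2)·-0.125 - (-4)·0.000) / (9) = -1.250
  β = (-1 - (-3)·-1.222 - (-3)·0.000) / (8) = -0.583
  γ = (0 - (1)·-1.222 - (1)·-0.125) / (4) = 0.337
Iteration 3:
  α = (-11 - (-2)·-0.583 - (-4)·0.337) / (9) = -1.202
  β = (-1 - (-3)·-1.250 - (-3)·0.337) / (8) = -0.467
  γ = (0 - (1)·-1.250 - (1)·-0.583) / (4) = 0.458

(-1.202, -0.467, 0.458)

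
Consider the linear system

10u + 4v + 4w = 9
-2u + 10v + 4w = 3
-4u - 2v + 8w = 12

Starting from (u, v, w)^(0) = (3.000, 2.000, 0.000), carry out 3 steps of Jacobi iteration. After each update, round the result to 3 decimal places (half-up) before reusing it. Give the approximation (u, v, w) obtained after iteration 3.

(0.622, -0.582, 0.800)

Iteration 1:
  u = (9 - (4)·2.000 - (4)·0.000) / (10) = 0.100
  v = (3 - (-2)·3.000 - (4)·0.000) / (10) = 0.900
  w = (12 - (-4)·3.000 - (-2)·2.000) / (8) = 3.500
Iteration 2:
  u = (9 - (4)·0.900 - (4)·3.500) / (10) = -0.860
  v = (3 - (-2)·0.100 - (4)·3.500) / (10) = -1.080
  w = (12 - (-4)·0.100 - (-2)·0.900) / (8) = 1.775
Iteration 3:
  u = (9 - (4)·-1.080 - (4)·1.775) / (10) = 0.622
  v = (3 - (-2)·-0.860 - (4)·1.775) / (10) = -0.582
  w = (12 - (-4)·-0.860 - (-2)·-1.080) / (8) = 0.800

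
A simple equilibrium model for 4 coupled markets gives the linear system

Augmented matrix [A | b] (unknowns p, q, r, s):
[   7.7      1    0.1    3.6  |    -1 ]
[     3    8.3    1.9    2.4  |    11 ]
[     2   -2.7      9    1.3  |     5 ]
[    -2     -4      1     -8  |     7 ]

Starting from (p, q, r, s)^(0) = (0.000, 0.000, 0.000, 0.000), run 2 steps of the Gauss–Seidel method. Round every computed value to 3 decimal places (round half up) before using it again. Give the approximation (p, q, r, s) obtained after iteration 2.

Iteration 1:
  p = (-1 - (1)·0.000 - (0.1)·0.000 - (3.6)·0.000) / (7.7) = -0.130
  q = (11 - (3)·-0.130 - (1.9)·0.000 - (2.4)·0.000) / (8.3) = 1.372
  r = (5 - (2)·-0.130 - (-2.7)·1.372 - (1.3)·0.000) / (9) = 0.996
  s = (7 - (-2)·-0.130 - (-4)·1.372 - (1)·0.996) / (-8) = -1.404
Iteration 2:
  p = (-1 - (1)·1.372 - (0.1)·0.996 - (3.6)·-1.404) / (7.7) = 0.335
  q = (11 - (3)·0.335 - (1.9)·0.996 - (2.4)·-1.404) / (8.3) = 1.382
  r = (5 - (2)·0.335 - (-2.7)·1.382 - (1.3)·-1.404) / (9) = 1.099
  s = (7 - (-2)·0.335 - (-4)·1.382 - (1)·1.099) / (-8) = -1.512

(0.335, 1.382, 1.099, -1.512)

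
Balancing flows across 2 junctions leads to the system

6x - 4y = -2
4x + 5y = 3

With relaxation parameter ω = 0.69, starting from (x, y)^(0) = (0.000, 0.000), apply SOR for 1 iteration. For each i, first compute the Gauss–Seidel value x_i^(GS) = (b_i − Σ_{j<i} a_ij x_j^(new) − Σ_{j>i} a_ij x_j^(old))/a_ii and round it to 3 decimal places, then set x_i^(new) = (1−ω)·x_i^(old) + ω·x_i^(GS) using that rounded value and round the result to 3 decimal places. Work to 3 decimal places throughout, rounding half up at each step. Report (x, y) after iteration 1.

(-0.230, 0.541)

Iteration 1:
  x: GS value = (-2 - (-4)·0.000) / (6) = -0.333;  x ← (1−ω)·0.000 + ω·-0.333 = -0.230
  y: GS value = (3 - (4)·-0.230) / (5) = 0.784;  y ← (1−ω)·0.000 + ω·0.784 = 0.541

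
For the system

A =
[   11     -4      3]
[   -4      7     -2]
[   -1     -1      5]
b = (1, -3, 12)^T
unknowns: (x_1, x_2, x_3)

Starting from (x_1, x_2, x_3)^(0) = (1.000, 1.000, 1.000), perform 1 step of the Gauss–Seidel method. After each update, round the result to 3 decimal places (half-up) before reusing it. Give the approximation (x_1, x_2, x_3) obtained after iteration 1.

Iteration 1:
  x_1 = (1 - (-4)·1.000 - (3)·1.000) / (11) = 0.182
  x_2 = (-3 - (-4)·0.182 - (-2)·1.000) / (7) = -0.039
  x_3 = (12 - (-1)·0.182 - (-1)·-0.039) / (5) = 2.429

(0.182, -0.039, 2.429)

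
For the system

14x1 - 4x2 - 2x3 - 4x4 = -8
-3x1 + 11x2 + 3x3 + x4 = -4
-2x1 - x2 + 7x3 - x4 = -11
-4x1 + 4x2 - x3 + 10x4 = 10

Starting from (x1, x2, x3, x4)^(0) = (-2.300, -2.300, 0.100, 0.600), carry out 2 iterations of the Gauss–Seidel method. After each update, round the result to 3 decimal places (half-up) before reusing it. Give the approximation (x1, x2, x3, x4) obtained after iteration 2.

Iteration 1:
  x1 = (-8 - (-4)·-2.300 - (-2)·0.100 - (-4)·0.600) / (14) = -1.043
  x2 = (-4 - (-3)·-1.043 - (3)·0.100 - (1)·0.600) / (11) = -0.730
  x3 = (-11 - (-2)·-1.043 - (-1)·-0.730 - (-1)·0.600) / (7) = -1.888
  x4 = (10 - (-4)·-1.043 - (4)·-0.730 - (-1)·-1.888) / (10) = 0.686
Iteration 2:
  x1 = (-8 - (-4)·-0.730 - (-2)·-1.888 - (-4)·0.686) / (14) = -0.854
  x2 = (-4 - (-3)·-0.854 - (3)·-1.888 - (1)·0.686) / (11) = -0.144
  x3 = (-11 - (-2)·-0.854 - (-1)·-0.144 - (-1)·0.686) / (7) = -1.738
  x4 = (10 - (-4)·-0.854 - (4)·-0.144 - (-1)·-1.738) / (10) = 0.542

(-0.854, -0.144, -1.738, 0.542)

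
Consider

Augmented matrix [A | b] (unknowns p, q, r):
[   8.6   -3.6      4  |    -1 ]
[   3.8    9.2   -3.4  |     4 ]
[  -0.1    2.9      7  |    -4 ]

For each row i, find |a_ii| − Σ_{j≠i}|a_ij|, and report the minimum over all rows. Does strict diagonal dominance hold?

1

row 1: |8.6| − (3.6+4) = 1
row 2: |9.2| − (3.8+3.4) = 2
row 3: |7| − (0.1+2.9) = 4
minimum over rows = 1 → strictly diagonally dominant (convergence guaranteed)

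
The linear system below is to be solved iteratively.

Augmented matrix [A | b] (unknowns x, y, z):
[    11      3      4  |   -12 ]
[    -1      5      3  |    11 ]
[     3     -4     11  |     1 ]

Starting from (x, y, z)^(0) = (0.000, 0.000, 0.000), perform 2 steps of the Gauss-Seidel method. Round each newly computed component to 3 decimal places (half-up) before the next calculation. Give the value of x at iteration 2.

-2.035

Iteration 1:
  x = (-12 - (3)·0.000 - (4)·0.000) / (11) = -1.091
  y = (11 - (-1)·-1.091 - (3)·0.000) / (5) = 1.982
  z = (1 - (3)·-1.091 - (-4)·1.982) / (11) = 1.109
Iteration 2:
  x = (-12 - (3)·1.982 - (4)·1.109) / (11) = -2.035
  y = (11 - (-1)·-2.035 - (3)·1.109) / (5) = 1.128
  z = (1 - (3)·-2.035 - (-4)·1.128) / (11) = 1.056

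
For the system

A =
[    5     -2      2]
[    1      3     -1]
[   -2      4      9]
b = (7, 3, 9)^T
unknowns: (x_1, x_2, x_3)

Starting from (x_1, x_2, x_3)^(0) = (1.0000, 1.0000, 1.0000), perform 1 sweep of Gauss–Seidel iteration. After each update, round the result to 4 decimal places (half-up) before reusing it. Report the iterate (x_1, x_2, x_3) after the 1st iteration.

(1.4000, 0.8667, 0.9259)

Iteration 1:
  x_1 = (7 - (-2)·1.0000 - (2)·1.0000) / (5) = 1.4000
  x_2 = (3 - (1)·1.4000 - (-1)·1.0000) / (3) = 0.8667
  x_3 = (9 - (-2)·1.4000 - (4)·0.8667) / (9) = 0.9259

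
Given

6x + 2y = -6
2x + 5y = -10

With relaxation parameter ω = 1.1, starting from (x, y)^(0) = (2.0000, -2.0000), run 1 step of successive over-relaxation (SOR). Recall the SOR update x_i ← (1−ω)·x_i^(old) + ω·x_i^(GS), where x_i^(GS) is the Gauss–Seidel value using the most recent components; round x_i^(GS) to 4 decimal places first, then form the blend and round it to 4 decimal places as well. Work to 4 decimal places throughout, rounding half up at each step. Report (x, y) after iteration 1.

Iteration 1:
  x: GS value = (-6 - (2)·-2.0000) / (6) = -0.3333;  x ← (1−ω)·2.0000 + ω·-0.3333 = -0.5666
  y: GS value = (-10 - (2)·-0.5666) / (5) = -1.7734;  y ← (1−ω)·-2.0000 + ω·-1.7734 = -1.7507

(-0.5666, -1.7507)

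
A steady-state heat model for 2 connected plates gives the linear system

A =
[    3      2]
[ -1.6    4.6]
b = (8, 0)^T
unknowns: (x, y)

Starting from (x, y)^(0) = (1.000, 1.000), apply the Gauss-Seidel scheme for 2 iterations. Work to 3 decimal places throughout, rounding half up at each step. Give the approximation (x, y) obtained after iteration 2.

Iteration 1:
  x = (8 - (2)·1.000) / (3) = 2.000
  y = (0 - (-1.6)·2.000) / (4.6) = 0.696
Iteration 2:
  x = (8 - (2)·0.696) / (3) = 2.203
  y = (0 - (-1.6)·2.203) / (4.6) = 0.766

(2.203, 0.766)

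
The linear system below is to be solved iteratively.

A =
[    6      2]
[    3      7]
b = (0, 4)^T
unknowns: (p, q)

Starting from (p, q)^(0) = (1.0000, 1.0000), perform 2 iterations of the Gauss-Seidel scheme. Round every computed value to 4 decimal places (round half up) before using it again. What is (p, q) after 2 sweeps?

(-0.2381, 0.6735)

Iteration 1:
  p = (0 - (2)·1.0000) / (6) = -0.3333
  q = (4 - (3)·-0.3333) / (7) = 0.7143
Iteration 2:
  p = (0 - (2)·0.7143) / (6) = -0.2381
  q = (4 - (3)·-0.2381) / (7) = 0.6735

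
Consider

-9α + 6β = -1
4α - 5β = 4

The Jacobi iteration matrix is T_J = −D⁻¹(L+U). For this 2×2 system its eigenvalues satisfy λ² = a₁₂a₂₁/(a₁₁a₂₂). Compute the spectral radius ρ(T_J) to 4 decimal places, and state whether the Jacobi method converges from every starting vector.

0.7303

a₁₂a₂₁/(a₁₁a₂₂) = (6)·(4) / ((-9)·(-5)) = 0.533333
ρ = √|0.533333| = √0.533333 = 0.7303
ρ < 1, so Jacobi converges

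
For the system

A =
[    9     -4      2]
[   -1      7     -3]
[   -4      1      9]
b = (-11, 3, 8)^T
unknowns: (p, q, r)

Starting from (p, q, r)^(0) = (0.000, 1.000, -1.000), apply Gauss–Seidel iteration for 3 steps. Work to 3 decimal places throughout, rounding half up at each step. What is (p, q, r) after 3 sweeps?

Iteration 1:
  p = (-11 - (-4)·1.000 - (2)·-1.000) / (9) = -0.556
  q = (3 - (-1)·-0.556 - (-3)·-1.000) / (7) = -0.079
  r = (8 - (-4)·-0.556 - (1)·-0.079) / (9) = 0.651
Iteration 2:
  p = (-11 - (-4)·-0.079 - (2)·0.651) / (9) = -1.402
  q = (3 - (-1)·-1.402 - (-3)·0.651) / (7) = 0.507
  r = (8 - (-4)·-1.402 - (1)·0.507) / (9) = 0.209
Iteration 3:
  p = (-11 - (-4)·0.507 - (2)·0.209) / (9) = -1.043
  q = (3 - (-1)·-1.043 - (-3)·0.209) / (7) = 0.369
  r = (8 - (-4)·-1.043 - (1)·0.369) / (9) = 0.384

(-1.043, 0.369, 0.384)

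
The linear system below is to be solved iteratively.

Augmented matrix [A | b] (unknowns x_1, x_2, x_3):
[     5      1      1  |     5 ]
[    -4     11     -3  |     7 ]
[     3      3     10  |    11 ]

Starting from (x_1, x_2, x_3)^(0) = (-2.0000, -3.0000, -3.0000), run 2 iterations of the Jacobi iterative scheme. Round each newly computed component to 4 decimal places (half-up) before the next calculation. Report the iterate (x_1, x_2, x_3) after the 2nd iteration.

Iteration 1:
  x_1 = (5 - (1)·-3.0000 - (1)·-3.0000) / (5) = 2.2000
  x_2 = (7 - (-4)·-2.0000 - (-3)·-3.0000) / (11) = -0.9091
  x_3 = (11 - (3)·-2.0000 - (3)·-3.0000) / (10) = 2.6000
Iteration 2:
  x_1 = (5 - (1)·-0.9091 - (1)·2.6000) / (5) = 0.6618
  x_2 = (7 - (-4)·2.2000 - (-3)·2.6000) / (11) = 2.1455
  x_3 = (11 - (3)·2.2000 - (3)·-0.9091) / (10) = 0.7127

(0.6618, 2.1455, 0.7127)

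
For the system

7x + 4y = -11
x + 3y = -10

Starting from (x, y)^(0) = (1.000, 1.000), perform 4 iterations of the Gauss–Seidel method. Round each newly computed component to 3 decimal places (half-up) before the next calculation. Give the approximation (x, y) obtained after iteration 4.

(0.394, -3.465)

Iteration 1:
  x = (-11 - (4)·1.000) / (7) = -2.143
  y = (-10 - (1)·-2.143) / (3) = -2.619
Iteration 2:
  x = (-11 - (4)·-2.619) / (7) = -0.075
  y = (-10 - (1)·-0.075) / (3) = -3.308
Iteration 3:
  x = (-11 - (4)·-3.308) / (7) = 0.319
  y = (-10 - (1)·0.319) / (3) = -3.440
Iteration 4:
  x = (-11 - (4)·-3.440) / (7) = 0.394
  y = (-10 - (1)·0.394) / (3) = -3.465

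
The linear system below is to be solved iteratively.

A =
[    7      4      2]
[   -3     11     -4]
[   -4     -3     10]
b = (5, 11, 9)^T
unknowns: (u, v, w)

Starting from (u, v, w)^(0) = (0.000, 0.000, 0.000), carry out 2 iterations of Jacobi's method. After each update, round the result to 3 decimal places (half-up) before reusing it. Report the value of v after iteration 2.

Iteration 1:
  u = (5 - (4)·0.000 - (2)·0.000) / (7) = 0.714
  v = (11 - (-3)·0.000 - (-4)·0.000) / (11) = 1.000
  w = (9 - (-4)·0.000 - (-3)·0.000) / (10) = 0.900
Iteration 2:
  u = (5 - (4)·1.000 - (2)·0.900) / (7) = -0.114
  v = (11 - (-3)·0.714 - (-4)·0.900) / (11) = 1.522
  w = (9 - (-4)·0.714 - (-3)·1.000) / (10) = 1.486

1.522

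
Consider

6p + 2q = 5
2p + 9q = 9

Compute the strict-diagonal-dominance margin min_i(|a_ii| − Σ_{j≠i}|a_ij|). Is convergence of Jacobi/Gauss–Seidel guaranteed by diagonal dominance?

row 1: |6| − (2) = 4
row 2: |9| − (2) = 7
minimum over rows = 4 → strictly diagonally dominant (convergence guaranteed)

4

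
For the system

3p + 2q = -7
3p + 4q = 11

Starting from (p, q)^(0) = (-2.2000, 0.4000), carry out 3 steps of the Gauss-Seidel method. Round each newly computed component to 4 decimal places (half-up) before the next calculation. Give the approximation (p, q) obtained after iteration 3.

(-6.9000, 7.9250)

Iteration 1:
  p = (-7 - (2)·0.4000) / (3) = -2.6000
  q = (11 - (3)·-2.6000) / (4) = 4.7000
Iteration 2:
  p = (-7 - (2)·4.7000) / (3) = -5.4667
  q = (11 - (3)·-5.4667) / (4) = 6.8500
Iteration 3:
  p = (-7 - (2)·6.8500) / (3) = -6.9000
  q = (11 - (3)·-6.9000) / (4) = 7.9250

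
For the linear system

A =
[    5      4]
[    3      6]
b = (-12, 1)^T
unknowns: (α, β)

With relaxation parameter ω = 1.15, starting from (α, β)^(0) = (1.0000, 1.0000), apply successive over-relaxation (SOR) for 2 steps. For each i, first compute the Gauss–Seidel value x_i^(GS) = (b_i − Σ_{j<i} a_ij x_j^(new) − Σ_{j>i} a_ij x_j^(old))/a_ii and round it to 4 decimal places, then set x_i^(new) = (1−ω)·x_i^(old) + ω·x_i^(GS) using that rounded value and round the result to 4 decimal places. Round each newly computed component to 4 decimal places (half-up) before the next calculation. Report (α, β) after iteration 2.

(-4.2500, 2.2989)

Iteration 1:
  α: GS value = (-12 - (4)·1.0000) / (5) = -3.2000;  α ← (1−ω)·1.0000 + ω·-3.2000 = -3.8300
  β: GS value = (1 - (3)·-3.8300) / (6) = 2.0817;  β ← (1−ω)·1.0000 + ω·2.0817 = 2.2440
Iteration 2:
  α: GS value = (-12 - (4)·2.2440) / (5) = -4.1952;  α ← (1−ω)·-3.8300 + ω·-4.1952 = -4.2500
  β: GS value = (1 - (3)·-4.2500) / (6) = 2.2917;  β ← (1−ω)·2.2440 + ω·2.2917 = 2.2989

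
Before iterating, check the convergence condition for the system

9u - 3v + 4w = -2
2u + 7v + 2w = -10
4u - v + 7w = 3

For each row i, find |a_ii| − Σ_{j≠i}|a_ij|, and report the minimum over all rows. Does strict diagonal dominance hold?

row 1: |9| − (3+4) = 2
row 2: |7| − (2+2) = 3
row 3: |7| − (4+1) = 2
minimum over rows = 2 → strictly diagonally dominant (convergence guaranteed)

2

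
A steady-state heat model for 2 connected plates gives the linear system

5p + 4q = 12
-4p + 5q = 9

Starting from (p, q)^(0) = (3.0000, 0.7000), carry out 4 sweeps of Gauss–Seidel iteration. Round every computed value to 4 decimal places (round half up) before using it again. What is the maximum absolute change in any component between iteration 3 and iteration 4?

0.8428

Iteration 1:
  p = (12 - (4)·0.7000) / (5) = 1.8400
  q = (9 - (-4)·1.8400) / (5) = 3.2720
Iteration 2:
  p = (12 - (4)·3.2720) / (5) = -0.2176
  q = (9 - (-4)·-0.2176) / (5) = 1.6259
Iteration 3:
  p = (12 - (4)·1.6259) / (5) = 1.0993
  q = (9 - (-4)·1.0993) / (5) = 2.6794
Iteration 4:
  p = (12 - (4)·2.6794) / (5) = 0.2565
  q = (9 - (-4)·0.2565) / (5) = 2.0052
Change: (-0.8428, -0.6742) → max |·| = 0.8428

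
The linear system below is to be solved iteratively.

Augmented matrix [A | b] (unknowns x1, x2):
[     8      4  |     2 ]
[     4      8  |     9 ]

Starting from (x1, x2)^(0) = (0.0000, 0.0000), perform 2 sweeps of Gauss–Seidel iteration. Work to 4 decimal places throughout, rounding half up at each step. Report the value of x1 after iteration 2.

-0.2500

Iteration 1:
  x1 = (2 - (4)·0.0000) / (8) = 0.2500
  x2 = (9 - (4)·0.2500) / (8) = 1.0000
Iteration 2:
  x1 = (2 - (4)·1.0000) / (8) = -0.2500
  x2 = (9 - (4)·-0.2500) / (8) = 1.2500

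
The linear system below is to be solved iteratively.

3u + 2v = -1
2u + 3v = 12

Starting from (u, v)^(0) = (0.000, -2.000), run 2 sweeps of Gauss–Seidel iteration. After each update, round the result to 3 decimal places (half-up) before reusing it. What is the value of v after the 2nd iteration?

5.703

Iteration 1:
  u = (-1 - (2)·-2.000) / (3) = 1.000
  v = (12 - (2)·1.000) / (3) = 3.333
Iteration 2:
  u = (-1 - (2)·3.333) / (3) = -2.555
  v = (12 - (2)·-2.555) / (3) = 5.703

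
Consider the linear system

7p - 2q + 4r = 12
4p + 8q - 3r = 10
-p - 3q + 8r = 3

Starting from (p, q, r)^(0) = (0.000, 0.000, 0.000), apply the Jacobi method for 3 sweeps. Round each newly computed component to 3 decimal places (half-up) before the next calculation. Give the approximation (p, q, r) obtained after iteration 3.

Iteration 1:
  p = (12 - (-2)·0.000 - (4)·0.000) / (7) = 1.714
  q = (10 - (4)·0.000 - (-3)·0.000) / (8) = 1.250
  r = (3 - (-1)·0.000 - (-3)·0.000) / (8) = 0.375
Iteration 2:
  p = (12 - (-2)·1.250 - (4)·0.375) / (7) = 1.857
  q = (10 - (4)·1.714 - (-3)·0.375) / (8) = 0.534
  r = (3 - (-1)·1.714 - (-3)·1.250) / (8) = 1.058
Iteration 3:
  p = (12 - (-2)·0.534 - (4)·1.058) / (7) = 1.262
  q = (10 - (4)·1.857 - (-3)·1.058) / (8) = 0.718
  r = (3 - (-1)·1.857 - (-3)·0.534) / (8) = 0.807

(1.262, 0.718, 0.807)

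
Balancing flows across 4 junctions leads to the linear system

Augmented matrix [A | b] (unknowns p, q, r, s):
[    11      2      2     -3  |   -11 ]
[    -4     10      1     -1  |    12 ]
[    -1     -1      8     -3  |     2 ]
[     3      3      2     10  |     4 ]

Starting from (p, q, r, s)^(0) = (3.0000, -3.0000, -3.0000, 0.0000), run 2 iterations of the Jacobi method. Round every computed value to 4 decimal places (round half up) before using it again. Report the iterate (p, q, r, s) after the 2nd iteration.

Iteration 1:
  p = (-11 - (2)·-3.0000 - (2)·-3.0000 - (-3)·0.0000) / (11) = 0.0909
  q = (12 - (-4)·3.0000 - (1)·-3.0000 - (-1)·0.0000) / (10) = 2.7000
  r = (2 - (-1)·3.0000 - (-1)·-3.0000 - (-3)·0.0000) / (8) = 0.2500
  s = (4 - (3)·3.0000 - (3)·-3.0000 - (2)·-3.0000) / (10) = 1.0000
Iteration 2:
  p = (-11 - (2)·2.7000 - (2)·0.2500 - (-3)·1.0000) / (11) = -1.2636
  q = (12 - (-4)·0.0909 - (1)·0.2500 - (-1)·1.0000) / (10) = 1.3114
  r = (2 - (-1)·0.0909 - (-1)·2.7000 - (-3)·1.0000) / (8) = 0.9739
  s = (4 - (3)·0.0909 - (3)·2.7000 - (2)·0.2500) / (10) = -0.4873

(-1.2636, 1.3114, 0.9739, -0.4873)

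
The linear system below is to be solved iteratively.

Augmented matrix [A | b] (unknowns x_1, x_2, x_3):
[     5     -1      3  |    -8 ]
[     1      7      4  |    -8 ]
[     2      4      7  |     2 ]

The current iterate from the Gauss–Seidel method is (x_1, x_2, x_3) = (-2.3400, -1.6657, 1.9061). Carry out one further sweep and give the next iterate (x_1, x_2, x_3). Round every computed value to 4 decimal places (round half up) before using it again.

(-3.0768, -1.7925, 2.1891)

One sweep:
  x_1 = (-8 - (-1)·-1.6657 - (3)·1.9061) / (5) = -3.0768
  x_2 = (-8 - (1)·-3.0768 - (4)·1.9061) / (7) = -1.7925
  x_3 = (2 - (2)·-3.0768 - (4)·-1.7925) / (7) = 2.1891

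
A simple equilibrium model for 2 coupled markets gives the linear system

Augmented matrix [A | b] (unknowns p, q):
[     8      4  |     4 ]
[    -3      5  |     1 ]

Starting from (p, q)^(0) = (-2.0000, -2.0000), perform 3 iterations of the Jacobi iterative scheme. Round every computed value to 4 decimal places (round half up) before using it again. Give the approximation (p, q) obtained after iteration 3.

Iteration 1:
  p = (4 - (4)·-2.0000) / (8) = 1.5000
  q = (1 - (-3)·-2.0000) / (5) = -1.0000
Iteration 2:
  p = (4 - (4)·-1.0000) / (8) = 1.0000
  q = (1 - (-3)·1.5000) / (5) = 1.1000
Iteration 3:
  p = (4 - (4)·1.1000) / (8) = -0.0500
  q = (1 - (-3)·1.0000) / (5) = 0.8000

(-0.0500, 0.8000)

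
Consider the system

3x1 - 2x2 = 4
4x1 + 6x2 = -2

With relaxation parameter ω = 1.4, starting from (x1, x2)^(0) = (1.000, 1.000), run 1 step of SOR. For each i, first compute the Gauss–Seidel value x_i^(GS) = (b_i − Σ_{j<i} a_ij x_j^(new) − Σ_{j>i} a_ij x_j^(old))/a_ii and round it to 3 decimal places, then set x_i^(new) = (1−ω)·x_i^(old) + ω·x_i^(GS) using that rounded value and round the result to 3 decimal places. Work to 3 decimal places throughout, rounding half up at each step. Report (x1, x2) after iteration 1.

(2.400, -3.106)

Iteration 1:
  x1: GS value = (4 - (-2)·1.000) / (3) = 2.000;  x1 ← (1−ω)·1.000 + ω·2.000 = 2.400
  x2: GS value = (-2 - (4)·2.400) / (6) = -1.933;  x2 ← (1−ω)·1.000 + ω·-1.933 = -3.106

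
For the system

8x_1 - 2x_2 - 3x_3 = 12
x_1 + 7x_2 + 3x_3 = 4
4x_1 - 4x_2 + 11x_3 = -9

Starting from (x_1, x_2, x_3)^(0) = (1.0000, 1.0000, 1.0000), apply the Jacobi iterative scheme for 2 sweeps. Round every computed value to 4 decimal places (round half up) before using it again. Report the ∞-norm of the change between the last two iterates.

0.9318

Iteration 1:
  x_1 = (12 - (-2)·1.0000 - (-3)·1.0000) / (8) = 2.1250
  x_2 = (4 - (1)·1.0000 - (3)·1.0000) / (7) = 0.0000
  x_3 = (-9 - (4)·1.0000 - (-4)·1.0000) / (11) = -0.8182
Iteration 2:
  x_1 = (12 - (-2)·0.0000 - (-3)·-0.8182) / (8) = 1.1932
  x_2 = (4 - (1)·2.1250 - (3)·-0.8182) / (7) = 0.6185
  x_3 = (-9 - (4)·2.1250 - (-4)·0.0000) / (11) = -1.5909
Change: (-0.9318, 0.6185, -0.7727) → max |·| = 0.9318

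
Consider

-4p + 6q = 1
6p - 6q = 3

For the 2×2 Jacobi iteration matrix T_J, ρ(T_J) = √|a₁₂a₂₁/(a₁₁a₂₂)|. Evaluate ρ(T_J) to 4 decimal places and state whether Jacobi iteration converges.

a₁₂a₂₁/(a₁₁a₂₂) = (6)·(6) / ((-4)·(-6)) = 1.500000
ρ = √|1.500000| = √1.500000 = 1.2247
ρ > 1, so Jacobi diverges

1.2247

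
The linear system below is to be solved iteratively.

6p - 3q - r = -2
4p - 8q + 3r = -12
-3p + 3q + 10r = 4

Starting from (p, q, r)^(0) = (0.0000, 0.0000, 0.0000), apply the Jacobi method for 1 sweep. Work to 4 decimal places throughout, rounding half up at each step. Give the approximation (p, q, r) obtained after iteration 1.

(-0.3333, 1.5000, 0.4000)

Iteration 1:
  p = (-2 - (-3)·0.0000 - (-1)·0.0000) / (6) = -0.3333
  q = (-12 - (4)·0.0000 - (3)·0.0000) / (-8) = 1.5000
  r = (4 - (-3)·0.0000 - (3)·0.0000) / (10) = 0.4000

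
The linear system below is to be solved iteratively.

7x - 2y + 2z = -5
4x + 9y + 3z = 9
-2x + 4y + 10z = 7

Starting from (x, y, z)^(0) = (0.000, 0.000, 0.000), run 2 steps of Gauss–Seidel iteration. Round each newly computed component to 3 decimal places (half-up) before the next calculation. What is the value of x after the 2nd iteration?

-0.347

Iteration 1:
  x = (-5 - (-2)·0.000 - (2)·0.000) / (7) = -0.714
  y = (9 - (4)·-0.714 - (3)·0.000) / (9) = 1.317
  z = (7 - (-2)·-0.714 - (4)·1.317) / (10) = 0.030
Iteration 2:
  x = (-5 - (-2)·1.317 - (2)·0.030) / (7) = -0.347
  y = (9 - (4)·-0.347 - (3)·0.030) / (9) = 1.144
  z = (7 - (-2)·-0.347 - (4)·1.144) / (10) = 0.173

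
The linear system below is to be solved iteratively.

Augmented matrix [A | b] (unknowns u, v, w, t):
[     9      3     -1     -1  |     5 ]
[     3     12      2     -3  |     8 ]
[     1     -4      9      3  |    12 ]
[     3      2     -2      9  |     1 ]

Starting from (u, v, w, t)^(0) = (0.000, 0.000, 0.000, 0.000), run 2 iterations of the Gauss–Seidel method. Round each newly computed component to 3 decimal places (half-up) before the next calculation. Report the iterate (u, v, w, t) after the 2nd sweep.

(0.563, 0.311, 1.361, 0.157)

Iteration 1:
  u = (5 - (3)·0.000 - (-1)·0.000 - (-1)·0.000) / (9) = 0.556
  v = (8 - (3)·0.556 - (2)·0.000 - (-3)·0.000) / (12) = 0.528
  w = (12 - (1)·0.556 - (-4)·0.528 - (3)·0.000) / (9) = 1.506
  t = (1 - (3)·0.556 - (2)·0.528 - (-2)·1.506) / (9) = 0.143
Iteration 2:
  u = (5 - (3)·0.528 - (-1)·1.506 - (-1)·0.143) / (9) = 0.563
  v = (8 - (3)·0.563 - (2)·1.506 - (-3)·0.143) / (12) = 0.311
  w = (12 - (1)·0.563 - (-4)·0.311 - (3)·0.143) / (9) = 1.361
  t = (1 - (3)·0.563 - (2)·0.311 - (-2)·1.361) / (9) = 0.157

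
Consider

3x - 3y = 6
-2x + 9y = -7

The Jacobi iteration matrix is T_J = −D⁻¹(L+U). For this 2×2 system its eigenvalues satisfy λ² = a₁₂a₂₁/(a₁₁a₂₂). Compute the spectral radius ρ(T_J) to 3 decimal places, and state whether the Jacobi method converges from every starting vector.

a₁₂a₂₁/(a₁₁a₂₂) = (-3)·(-2) / ((3)·(9)) = 0.222222
ρ = √|0.222222| = √0.222222 = 0.471
ρ < 1, so Jacobi converges

0.471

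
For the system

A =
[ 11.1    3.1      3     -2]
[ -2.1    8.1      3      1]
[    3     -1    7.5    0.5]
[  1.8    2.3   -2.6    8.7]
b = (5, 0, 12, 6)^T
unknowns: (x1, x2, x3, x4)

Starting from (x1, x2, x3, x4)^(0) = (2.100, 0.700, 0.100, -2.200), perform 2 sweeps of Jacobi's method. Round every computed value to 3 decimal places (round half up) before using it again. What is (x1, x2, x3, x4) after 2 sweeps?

(-0.019, -0.426, 1.764, 0.817)

Iteration 1:
  x1 = (5 - (3.1)·0.700 - (3)·0.100 - (-2)·-2.200) / (11.1) = -0.168
  x2 = (0 - (-2.1)·2.100 - (3)·0.100 - (1)·-2.200) / (8.1) = 0.779
  x3 = (12 - (3)·2.100 - (-1)·0.700 - (0.5)·-2.200) / (7.5) = 1.000
  x4 = (6 - (1.8)·2.100 - (2.3)·0.700 - (-2.6)·0.100) / (8.7) = 0.100
Iteration 2:
  x1 = (5 - (3.1)·0.779 - (3)·1.000 - (-2)·0.100) / (11.1) = -0.019
  x2 = (0 - (-2.1)·-0.168 - (3)·1.000 - (1)·0.100) / (8.1) = -0.426
  x3 = (12 - (3)·-0.168 - (-1)·0.779 - (0.5)·0.100) / (7.5) = 1.764
  x4 = (6 - (1.8)·-0.168 - (2.3)·0.779 - (-2.6)·1.000) / (8.7) = 0.817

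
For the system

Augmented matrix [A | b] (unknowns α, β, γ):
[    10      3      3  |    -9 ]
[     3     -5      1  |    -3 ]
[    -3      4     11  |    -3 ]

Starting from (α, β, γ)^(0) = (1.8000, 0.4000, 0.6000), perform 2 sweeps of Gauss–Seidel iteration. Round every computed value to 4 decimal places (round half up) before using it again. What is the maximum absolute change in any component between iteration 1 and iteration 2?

0.4800

Iteration 1:
  α = (-9 - (3)·0.4000 - (3)·0.6000) / (10) = -1.2000
  β = (-3 - (3)·-1.2000 - (1)·0.6000) / (-5) = 0.0000
  γ = (-3 - (-3)·-1.2000 - (4)·0.0000) / (11) = -0.6000
Iteration 2:
  α = (-9 - (3)·0.0000 - (3)·-0.6000) / (10) = -0.7200
  β = (-3 - (3)·-0.7200 - (1)·-0.6000) / (-5) = 0.0480
  γ = (-3 - (-3)·-0.7200 - (4)·0.0480) / (11) = -0.4865
Change: (0.4800, 0.0480, 0.1135) → max |·| = 0.4800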